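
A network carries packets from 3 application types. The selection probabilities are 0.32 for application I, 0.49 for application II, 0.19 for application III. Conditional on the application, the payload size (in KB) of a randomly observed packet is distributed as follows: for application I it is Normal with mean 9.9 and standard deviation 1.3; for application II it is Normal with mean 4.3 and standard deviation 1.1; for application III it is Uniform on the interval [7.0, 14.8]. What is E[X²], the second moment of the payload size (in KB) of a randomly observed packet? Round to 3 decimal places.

For each component E[X²] = Var + (mean)², giving I: 99.7; II: 19.7; III: 123.88.
Overall E[X²] = 0.32·99.7 + 0.49·19.7 + 0.19·123.88 = 65.0942.

65.094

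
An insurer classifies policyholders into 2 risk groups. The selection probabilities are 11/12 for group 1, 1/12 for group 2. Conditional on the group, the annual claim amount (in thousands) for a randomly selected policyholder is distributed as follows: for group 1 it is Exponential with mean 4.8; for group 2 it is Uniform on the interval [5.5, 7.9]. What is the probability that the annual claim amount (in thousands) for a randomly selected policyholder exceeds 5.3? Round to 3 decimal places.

Conditional on each group, P(X > 5.3): 1: 0.331487; 2: 1.
By total probability, P(X > 5.3) = 0.916667·0.331487 + 0.0833333·1 = 0.387196.

0.387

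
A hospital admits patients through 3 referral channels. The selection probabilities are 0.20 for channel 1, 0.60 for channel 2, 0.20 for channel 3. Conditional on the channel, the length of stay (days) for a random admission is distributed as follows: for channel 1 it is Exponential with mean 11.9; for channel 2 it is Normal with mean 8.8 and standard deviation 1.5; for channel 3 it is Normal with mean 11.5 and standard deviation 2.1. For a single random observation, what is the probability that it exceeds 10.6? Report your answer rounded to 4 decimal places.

Conditional on each channel, P(X > 10.6): 1: 0.410345; 2: 0.11507; 3: 0.665882.
By total probability, P(X > 10.6) = 0.2·0.410345 + 0.6·0.11507 + 0.2·0.665882 = 0.284287.

0.2843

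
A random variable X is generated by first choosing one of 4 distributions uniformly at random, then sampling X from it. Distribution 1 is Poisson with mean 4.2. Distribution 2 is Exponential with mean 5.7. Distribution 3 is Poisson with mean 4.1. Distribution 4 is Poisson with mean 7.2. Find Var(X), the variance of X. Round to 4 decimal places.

13.6025

Per component, 1: μ=4.2, E[X²]=21.84; 2: μ=5.7, E[X²]=64.98; 3: μ=4.1, E[X²]=20.91; 4: μ=7.2, E[X²]=59.04.
E[X] = 0.25·4.2 + 0.25·5.7 + 0.25·4.1 + 0.25·7.2 = 5.3.
E[X²] = 0.25·21.84 + 0.25·64.98 + 0.25·20.91 + 0.25·59.04 = 41.6925.
Var(X) = E[X²] − (E[X])² = 41.6925 − 28.09 = 13.6025.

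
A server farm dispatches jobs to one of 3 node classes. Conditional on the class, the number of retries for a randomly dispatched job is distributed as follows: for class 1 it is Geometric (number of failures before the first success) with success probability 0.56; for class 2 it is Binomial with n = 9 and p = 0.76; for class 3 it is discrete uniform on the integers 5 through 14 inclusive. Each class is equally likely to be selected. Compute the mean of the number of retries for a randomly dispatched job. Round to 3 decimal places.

Component means — 1: 0.785714; 2: 6.84; 3: 9.5.
E[X] = 0.333333·0.785714 + 0.333333·6.84 + 0.333333·9.5 = 5.70857.

5.709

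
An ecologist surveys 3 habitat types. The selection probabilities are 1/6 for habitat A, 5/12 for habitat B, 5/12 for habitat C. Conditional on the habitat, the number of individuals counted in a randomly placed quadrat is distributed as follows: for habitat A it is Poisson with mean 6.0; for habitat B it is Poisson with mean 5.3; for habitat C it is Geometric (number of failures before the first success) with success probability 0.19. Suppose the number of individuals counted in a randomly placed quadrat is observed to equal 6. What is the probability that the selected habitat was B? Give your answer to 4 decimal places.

Likelihoods P(X=6 | ·): A: 0.160623; B: 0.15366; C: 0.0536616.
Posterior ∝ prior × likelihood. Numerator for B: 0.416667·0.15366 = 0.0640252.
Normalizing constant: 0.166667·0.160623 + 0.416667·0.15366 + 0.416667·0.0536616 = 0.113155.
P(B | observation) = 0.0640252 / 0.113155 = 0.56582.

0.5658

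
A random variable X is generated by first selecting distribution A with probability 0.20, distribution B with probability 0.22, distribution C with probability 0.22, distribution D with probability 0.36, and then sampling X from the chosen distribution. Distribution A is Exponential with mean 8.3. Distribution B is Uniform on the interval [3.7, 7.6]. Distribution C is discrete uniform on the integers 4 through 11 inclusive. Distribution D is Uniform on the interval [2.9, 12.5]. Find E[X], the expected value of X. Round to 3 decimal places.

7.325

Component means — A: 8.3; B: 5.65; C: 7.5; D: 7.7.
E[X] = 0.2·8.3 + 0.22·5.65 + 0.22·7.5 + 0.36·7.7 = 7.325.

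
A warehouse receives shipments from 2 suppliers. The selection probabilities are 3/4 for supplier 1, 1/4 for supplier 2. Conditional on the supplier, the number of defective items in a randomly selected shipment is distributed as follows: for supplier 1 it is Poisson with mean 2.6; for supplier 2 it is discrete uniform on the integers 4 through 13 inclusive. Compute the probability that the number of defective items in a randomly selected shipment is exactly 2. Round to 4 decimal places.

0.1883

Conditional on each supplier, P(X = 2): 1: 0.251045; 2: 0.
By total probability, P(X = 2) = 0.75·0.251045 + 0.25·0 = 0.188284.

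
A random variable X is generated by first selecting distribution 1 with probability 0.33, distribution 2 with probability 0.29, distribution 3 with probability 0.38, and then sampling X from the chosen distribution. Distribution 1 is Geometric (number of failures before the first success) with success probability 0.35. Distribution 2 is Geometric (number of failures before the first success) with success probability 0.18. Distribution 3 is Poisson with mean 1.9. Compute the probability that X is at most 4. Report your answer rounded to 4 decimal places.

0.8374

Conditional on each component, P(X ≤ 4): 1: 0.883971; 2: 0.62926; 3: 0.955919.
By total probability, P(X ≤ 4) = 0.33·0.883971 + 0.29·0.62926 + 0.38·0.955919 = 0.837445.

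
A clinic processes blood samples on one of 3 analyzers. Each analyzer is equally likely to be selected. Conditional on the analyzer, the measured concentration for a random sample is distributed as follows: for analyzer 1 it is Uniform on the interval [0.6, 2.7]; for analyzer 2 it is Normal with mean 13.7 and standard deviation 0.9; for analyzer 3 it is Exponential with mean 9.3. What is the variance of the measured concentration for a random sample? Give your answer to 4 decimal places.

54.0097

Per component, 1: μ=1.65, E[X²]=3.09; 2: μ=13.7, E[X²]=188.5; 3: μ=9.3, E[X²]=172.98.
E[X] = 0.333333·1.65 + 0.333333·13.7 + 0.333333·9.3 = 8.21667.
E[X²] = 0.333333·3.09 + 0.333333·188.5 + 0.333333·172.98 = 121.523.
Var(X) = E[X²] − (E[X])² = 121.523 − 67.5136 = 54.0097.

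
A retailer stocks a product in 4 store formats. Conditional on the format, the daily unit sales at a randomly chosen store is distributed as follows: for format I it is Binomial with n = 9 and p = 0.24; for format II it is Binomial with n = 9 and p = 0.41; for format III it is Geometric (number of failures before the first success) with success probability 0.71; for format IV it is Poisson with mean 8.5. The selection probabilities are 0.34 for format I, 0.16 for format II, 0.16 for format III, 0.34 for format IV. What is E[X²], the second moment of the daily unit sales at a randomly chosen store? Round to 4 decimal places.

32.2451

For each component E[X²] = Var + (mean)², giving I: 6.3072; II: 15.7932; III: 0.742115; IV: 80.75.
Overall E[X²] = 0.34·6.3072 + 0.16·15.7932 + 0.16·0.742115 + 0.34·80.75 = 32.2451.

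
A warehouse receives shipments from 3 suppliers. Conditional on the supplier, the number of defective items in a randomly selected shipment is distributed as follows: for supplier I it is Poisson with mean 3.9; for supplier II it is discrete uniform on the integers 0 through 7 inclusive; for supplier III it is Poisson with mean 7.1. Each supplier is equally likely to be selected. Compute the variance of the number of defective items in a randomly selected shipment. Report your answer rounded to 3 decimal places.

8.012

Per component, I: μ=3.9, E[X²]=19.11; II: μ=3.5, E[X²]=17.5; III: μ=7.1, E[X²]=57.51.
E[X] = 0.333333·3.9 + 0.333333·3.5 + 0.333333·7.1 = 4.83333.
E[X²] = 0.333333·19.11 + 0.333333·17.5 + 0.333333·57.51 = 31.3733.
Var(X) = E[X²] − (E[X])² = 31.3733 − 23.3611 = 8.01222.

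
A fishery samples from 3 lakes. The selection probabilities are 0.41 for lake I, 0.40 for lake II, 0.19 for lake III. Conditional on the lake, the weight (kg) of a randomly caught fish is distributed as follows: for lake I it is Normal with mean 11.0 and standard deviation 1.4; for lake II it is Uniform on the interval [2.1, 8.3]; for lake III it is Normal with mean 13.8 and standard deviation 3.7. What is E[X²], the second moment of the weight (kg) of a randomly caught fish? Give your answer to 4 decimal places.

101.2956

For each component E[X²] = Var + (mean)², giving I: 122.96; II: 30.2433; III: 204.13.
Overall E[X²] = 0.41·122.96 + 0.4·30.2433 + 0.19·204.13 = 101.296.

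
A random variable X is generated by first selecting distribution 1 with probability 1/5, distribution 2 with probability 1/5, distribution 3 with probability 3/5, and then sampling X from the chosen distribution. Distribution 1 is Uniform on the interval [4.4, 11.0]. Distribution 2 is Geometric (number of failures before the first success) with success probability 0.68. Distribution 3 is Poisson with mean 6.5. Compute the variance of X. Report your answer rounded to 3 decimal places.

11.390

Per component, 1: μ=7.7, E[X²]=62.92; 2: μ=0.470588, E[X²]=0.913495; 3: μ=6.5, E[X²]=48.75.
E[X] = 0.2·7.7 + 0.2·0.470588 + 0.6·6.5 = 5.53412.
E[X²] = 0.2·62.92 + 0.2·0.913495 + 0.6·48.75 = 42.0167.
Var(X) = E[X²] − (E[X])² = 42.0167 − 30.6265 = 11.3902.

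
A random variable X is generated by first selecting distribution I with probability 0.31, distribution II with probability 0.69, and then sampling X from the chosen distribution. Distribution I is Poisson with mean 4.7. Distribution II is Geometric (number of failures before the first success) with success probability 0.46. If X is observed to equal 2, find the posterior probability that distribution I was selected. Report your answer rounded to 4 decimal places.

Likelihoods P(X=2 | ·): I: 0.100457; II: 0.134136.
Posterior ∝ prior × likelihood. Numerator for I: 0.31·0.100457 = 0.0311418.
Normalizing constant: 0.31·0.100457 + 0.69·0.134136 = 0.123696.
P(I | observation) = 0.0311418 / 0.123696 = 0.251761.

0.2518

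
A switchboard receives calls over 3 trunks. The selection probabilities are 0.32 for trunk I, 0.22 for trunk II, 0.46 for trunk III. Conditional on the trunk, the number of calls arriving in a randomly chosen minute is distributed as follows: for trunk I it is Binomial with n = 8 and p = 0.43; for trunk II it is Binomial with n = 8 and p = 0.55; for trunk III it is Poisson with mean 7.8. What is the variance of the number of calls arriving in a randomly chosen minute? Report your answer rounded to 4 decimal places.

Per component, I: μ=3.44, E[X²]=13.7944; II: μ=4.4, E[X²]=21.34; III: μ=7.8, E[X²]=68.64.
E[X] = 0.32·3.44 + 0.22·4.4 + 0.46·7.8 = 5.6568.
E[X²] = 0.32·13.7944 + 0.22·21.34 + 0.46·68.64 = 40.6834.
Var(X) = E[X²] − (E[X])² = 40.6834 − 31.9994 = 8.68402.

8.6840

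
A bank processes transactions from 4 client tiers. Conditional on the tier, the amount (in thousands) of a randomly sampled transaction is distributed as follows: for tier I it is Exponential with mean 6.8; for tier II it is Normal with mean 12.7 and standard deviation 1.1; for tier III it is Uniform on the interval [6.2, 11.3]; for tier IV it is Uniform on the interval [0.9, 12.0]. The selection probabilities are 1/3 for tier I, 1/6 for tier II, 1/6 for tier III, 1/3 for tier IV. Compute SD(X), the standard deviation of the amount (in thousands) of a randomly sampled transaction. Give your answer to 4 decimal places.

Per component, I: μ=6.8, E[X²]=92.48; II: μ=12.7, E[X²]=162.5; III: μ=8.75, E[X²]=78.73; IV: μ=6.45, E[X²]=51.87.
E[X] = 0.333333·6.8 + 0.166667·12.7 + 0.166667·8.75 + 0.333333·6.45 = 7.99167.
E[X²] = 0.333333·92.48 + 0.166667·162.5 + 0.166667·78.73 + 0.333333·51.87 = 88.3217.
Var(X) = E[X²] − (E[X])² = 88.3217 − 63.8667 = 24.4549.
SD(X) = √24.4549 = 4.94519.

4.9452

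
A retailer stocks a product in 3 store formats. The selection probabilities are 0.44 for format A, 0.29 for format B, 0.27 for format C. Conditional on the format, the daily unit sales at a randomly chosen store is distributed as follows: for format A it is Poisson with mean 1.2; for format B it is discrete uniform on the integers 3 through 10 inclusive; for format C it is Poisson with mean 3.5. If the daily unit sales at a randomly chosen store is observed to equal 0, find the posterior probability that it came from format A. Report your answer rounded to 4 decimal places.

0.9420

Likelihoods P(X=0 | ·): A: 0.301194; B: 0; C: 0.0301974.
Posterior ∝ prior × likelihood. Numerator for A: 0.44·0.301194 = 0.132525.
Normalizing constant: 0.44·0.301194 + 0.29·0 + 0.27·0.0301974 = 0.140679.
P(A | observation) = 0.132525 / 0.140679 = 0.942043.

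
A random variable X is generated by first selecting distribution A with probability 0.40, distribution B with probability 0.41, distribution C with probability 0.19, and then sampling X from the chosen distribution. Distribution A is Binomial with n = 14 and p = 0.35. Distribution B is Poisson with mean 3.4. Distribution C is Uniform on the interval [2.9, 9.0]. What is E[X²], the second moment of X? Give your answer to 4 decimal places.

For each component E[X²] = Var + (mean)², giving A: 27.195; B: 14.96; C: 38.5033.
Overall E[X²] = 0.4·27.195 + 0.41·14.96 + 0.19·38.5033 = 24.3272.

24.3272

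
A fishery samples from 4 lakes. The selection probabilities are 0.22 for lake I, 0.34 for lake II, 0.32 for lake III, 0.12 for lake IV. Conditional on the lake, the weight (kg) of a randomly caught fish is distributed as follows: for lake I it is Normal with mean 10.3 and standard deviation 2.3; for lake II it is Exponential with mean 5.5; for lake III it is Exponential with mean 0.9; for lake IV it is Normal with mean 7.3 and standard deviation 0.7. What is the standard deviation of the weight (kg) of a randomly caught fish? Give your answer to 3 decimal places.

Per component, I: μ=10.3, E[X²]=111.38; II: μ=5.5, E[X²]=60.5; III: μ=0.9, E[X²]=1.62; IV: μ=7.3, E[X²]=53.78.
E[X] = 0.22·10.3 + 0.34·5.5 + 0.32·0.9 + 0.12·7.3 = 5.3.
E[X²] = 0.22·111.38 + 0.34·60.5 + 0.32·1.62 + 0.12·53.78 = 52.0456.
Var(X) = E[X²] − (E[X])² = 52.0456 − 28.09 = 23.9556.
SD(X) = √23.9556 = 4.89445.

4.894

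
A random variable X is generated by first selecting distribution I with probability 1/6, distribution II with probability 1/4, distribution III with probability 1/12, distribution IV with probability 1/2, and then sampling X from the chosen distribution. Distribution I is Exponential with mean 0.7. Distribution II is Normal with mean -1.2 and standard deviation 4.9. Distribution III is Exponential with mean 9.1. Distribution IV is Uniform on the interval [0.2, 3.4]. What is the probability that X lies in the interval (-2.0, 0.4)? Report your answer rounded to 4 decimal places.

Conditional on each component, P(-2.0 < X < 0.4): I: 0.435282; II: 0.192834; III: 0.043004; IV: 0.0625.
By total probability, P(-2.0 < X < 0.4) = 0.166667·0.435282 + 0.25·0.192834 + 0.0833333·0.043004 + 0.5·0.0625 = 0.155589.

0.1556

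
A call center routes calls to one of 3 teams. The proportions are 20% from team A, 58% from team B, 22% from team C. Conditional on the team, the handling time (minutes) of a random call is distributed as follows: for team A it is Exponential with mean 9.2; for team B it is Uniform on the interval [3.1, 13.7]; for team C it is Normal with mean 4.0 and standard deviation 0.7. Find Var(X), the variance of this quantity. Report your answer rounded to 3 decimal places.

Per component, A: μ=9.2, E[X²]=169.28; B: μ=8.4, E[X²]=79.9233; C: μ=4, E[X²]=16.49.
E[X] = 0.2·9.2 + 0.58·8.4 + 0.22·4 = 7.592.
E[X²] = 0.2·169.28 + 0.58·79.9233 + 0.22·16.49 = 83.8393.
Var(X) = E[X²] − (E[X])² = 83.8393 − 57.6385 = 26.2009.

26.201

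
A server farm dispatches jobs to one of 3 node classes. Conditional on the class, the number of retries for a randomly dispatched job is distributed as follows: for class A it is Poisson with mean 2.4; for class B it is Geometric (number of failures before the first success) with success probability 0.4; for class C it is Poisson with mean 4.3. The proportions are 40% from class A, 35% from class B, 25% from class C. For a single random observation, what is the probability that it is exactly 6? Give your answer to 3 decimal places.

Conditional on each class, P(X = 6): A: 0.0240784; B: 0.0186624; C: 0.119127.
By total probability, P(X = 6) = 0.4·0.0240784 + 0.35·0.0186624 + 0.25·0.119127 = 0.0459451.

0.046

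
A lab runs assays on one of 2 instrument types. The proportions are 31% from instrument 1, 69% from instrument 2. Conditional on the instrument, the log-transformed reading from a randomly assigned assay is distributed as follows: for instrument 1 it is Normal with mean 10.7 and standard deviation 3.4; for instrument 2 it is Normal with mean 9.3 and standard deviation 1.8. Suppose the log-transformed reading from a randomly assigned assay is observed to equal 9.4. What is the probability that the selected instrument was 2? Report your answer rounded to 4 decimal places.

0.8187

Likelihoods f(9.4 | ·): 1: 0.109065; 2: 0.221293.
Posterior ∝ prior × likelihood. Numerator for 2: 0.69·0.221293 = 0.152692.
Normalizing constant: 0.31·0.109065 + 0.69·0.221293 = 0.186502.
P(2 | observation) = 0.152692 / 0.186502 = 0.818714.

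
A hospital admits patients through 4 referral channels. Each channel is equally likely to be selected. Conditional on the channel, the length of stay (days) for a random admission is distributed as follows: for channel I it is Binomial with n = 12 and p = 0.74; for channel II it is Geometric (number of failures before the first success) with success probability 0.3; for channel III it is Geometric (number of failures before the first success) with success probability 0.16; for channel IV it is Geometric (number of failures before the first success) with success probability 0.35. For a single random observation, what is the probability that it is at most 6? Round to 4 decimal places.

Conditional on each channel, P(X ≤ 6): I: 0.0646244; II: 0.917646; III: 0.70491; IV: 0.950978.
By total probability, P(X ≤ 6) = 0.25·0.0646244 + 0.25·0.917646 + 0.25·0.70491 + 0.25·0.950978 = 0.659539.

0.6595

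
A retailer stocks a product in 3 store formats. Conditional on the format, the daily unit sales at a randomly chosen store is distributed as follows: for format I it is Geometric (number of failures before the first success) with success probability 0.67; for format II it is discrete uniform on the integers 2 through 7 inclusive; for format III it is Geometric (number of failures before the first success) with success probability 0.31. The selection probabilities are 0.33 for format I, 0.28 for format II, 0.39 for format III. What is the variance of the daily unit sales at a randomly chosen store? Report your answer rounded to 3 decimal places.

6.295

Per component, I: μ=0.492537, E[X²]=0.977723; II: μ=4.5, E[X²]=23.1667; III: μ=2.22581, E[X²]=12.1342.
E[X] = 0.33·0.492537 + 0.28·4.5 + 0.39·2.22581 = 2.2906.
E[X²] = 0.33·0.977723 + 0.28·23.1667 + 0.39·12.1342 = 11.5417.
Var(X) = E[X²] − (E[X])² = 11.5417 − 5.24686 = 6.29481.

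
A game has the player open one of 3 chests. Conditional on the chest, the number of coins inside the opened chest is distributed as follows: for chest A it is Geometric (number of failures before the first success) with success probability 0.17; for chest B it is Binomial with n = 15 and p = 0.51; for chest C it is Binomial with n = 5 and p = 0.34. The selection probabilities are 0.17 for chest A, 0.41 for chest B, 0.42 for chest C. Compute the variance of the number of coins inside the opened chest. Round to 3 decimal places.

14.244

Per component, A: μ=4.88235, E[X²]=52.5571; B: μ=7.65, E[X²]=62.271; C: μ=1.7, E[X²]=4.012.
E[X] = 0.17·4.88235 + 0.41·7.65 + 0.42·1.7 = 4.6805.
E[X²] = 0.17·52.5571 + 0.41·62.271 + 0.42·4.012 = 36.1509.
Var(X) = E[X²] − (E[X])² = 36.1509 − 21.9071 = 14.2438.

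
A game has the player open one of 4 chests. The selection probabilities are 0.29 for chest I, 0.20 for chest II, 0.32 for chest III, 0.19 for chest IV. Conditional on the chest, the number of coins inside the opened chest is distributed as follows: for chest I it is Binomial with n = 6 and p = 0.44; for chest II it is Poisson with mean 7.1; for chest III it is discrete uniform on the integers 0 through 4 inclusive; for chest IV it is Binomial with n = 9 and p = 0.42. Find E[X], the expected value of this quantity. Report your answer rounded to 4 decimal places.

Component means — I: 2.64; II: 7.1; III: 2; IV: 3.78.
E[X] = 0.29·2.64 + 0.2·7.1 + 0.32·2 + 0.19·3.78 = 3.5438.

3.5438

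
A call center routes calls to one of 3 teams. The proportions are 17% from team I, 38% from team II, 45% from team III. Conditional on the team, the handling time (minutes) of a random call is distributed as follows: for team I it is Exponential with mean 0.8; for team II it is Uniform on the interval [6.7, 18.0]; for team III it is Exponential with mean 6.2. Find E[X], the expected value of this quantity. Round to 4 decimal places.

Component means — I: 0.8; II: 12.35; III: 6.2.
E[X] = 0.17·0.8 + 0.38·12.35 + 0.45·6.2 = 7.619.

7.6190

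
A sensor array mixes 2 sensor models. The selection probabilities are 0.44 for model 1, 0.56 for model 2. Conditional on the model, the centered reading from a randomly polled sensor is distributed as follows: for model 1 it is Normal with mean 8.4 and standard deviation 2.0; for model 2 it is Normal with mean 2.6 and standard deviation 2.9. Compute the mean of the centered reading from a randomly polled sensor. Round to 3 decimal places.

5.152

Component means — 1: 8.4; 2: 2.6.
E[X] = 0.44·8.4 + 0.56·2.6 = 5.152.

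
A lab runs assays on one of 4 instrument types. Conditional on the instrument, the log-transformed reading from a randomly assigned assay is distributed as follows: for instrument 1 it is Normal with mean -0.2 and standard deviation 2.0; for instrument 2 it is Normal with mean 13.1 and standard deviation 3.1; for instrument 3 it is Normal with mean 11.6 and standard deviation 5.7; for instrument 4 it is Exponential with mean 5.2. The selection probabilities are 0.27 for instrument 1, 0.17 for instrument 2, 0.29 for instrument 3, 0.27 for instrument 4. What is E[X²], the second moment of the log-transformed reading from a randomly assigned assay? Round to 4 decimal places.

94.9443

For each component E[X²] = Var + (mean)², giving 1: 4.04; 2: 181.22; 3: 167.05; 4: 54.08.
Overall E[X²] = 0.27·4.04 + 0.17·181.22 + 0.29·167.05 + 0.27·54.08 = 94.9443.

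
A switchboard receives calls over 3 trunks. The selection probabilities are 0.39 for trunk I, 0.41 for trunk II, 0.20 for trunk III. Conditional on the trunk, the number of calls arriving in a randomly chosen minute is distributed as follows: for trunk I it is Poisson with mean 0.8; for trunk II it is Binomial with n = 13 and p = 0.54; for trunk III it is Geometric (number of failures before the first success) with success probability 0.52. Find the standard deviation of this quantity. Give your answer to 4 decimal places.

Per component, I: μ=0.8, E[X²]=1.44; II: μ=7.02, E[X²]=52.5096; III: μ=0.923077, E[X²]=2.62722.
E[X] = 0.39·0.8 + 0.41·7.02 + 0.2·0.923077 = 3.37482.
E[X²] = 0.39·1.44 + 0.41·52.5096 + 0.2·2.62722 = 22.616.
Var(X) = E[X²] − (E[X])² = 22.616 − 11.3894 = 11.2266.
SD(X) = √11.2266 = 3.35061.

3.3506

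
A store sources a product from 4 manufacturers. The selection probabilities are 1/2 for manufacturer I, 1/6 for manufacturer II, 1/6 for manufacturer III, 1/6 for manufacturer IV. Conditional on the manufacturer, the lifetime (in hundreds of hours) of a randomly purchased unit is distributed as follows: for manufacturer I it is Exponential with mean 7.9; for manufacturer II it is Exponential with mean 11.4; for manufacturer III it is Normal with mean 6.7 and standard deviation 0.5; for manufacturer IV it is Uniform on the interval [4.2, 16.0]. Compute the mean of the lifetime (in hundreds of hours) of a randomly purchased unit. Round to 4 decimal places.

Component means — I: 7.9; II: 11.4; III: 6.7; IV: 10.1.
E[X] = 0.5·7.9 + 0.166667·11.4 + 0.166667·6.7 + 0.166667·10.1 = 8.65.

8.6500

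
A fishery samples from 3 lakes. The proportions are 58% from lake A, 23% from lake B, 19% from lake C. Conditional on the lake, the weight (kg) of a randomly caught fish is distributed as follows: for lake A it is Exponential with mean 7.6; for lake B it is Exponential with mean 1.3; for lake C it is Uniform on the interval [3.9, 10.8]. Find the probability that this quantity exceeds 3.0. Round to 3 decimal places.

0.604

Conditional on each lake, P(X > 3.0): A: 0.673857; B: 0.0994906; C: 1.
By total probability, P(X > 3.0) = 0.58·0.673857 + 0.23·0.0994906 + 0.19·1 = 0.60372.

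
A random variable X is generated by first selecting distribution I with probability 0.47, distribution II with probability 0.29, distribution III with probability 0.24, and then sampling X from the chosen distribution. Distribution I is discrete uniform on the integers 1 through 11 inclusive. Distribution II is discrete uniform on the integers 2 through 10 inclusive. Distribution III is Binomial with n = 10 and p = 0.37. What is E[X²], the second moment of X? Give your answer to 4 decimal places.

For each component E[X²] = Var + (mean)², giving I: 46; II: 42.6667; III: 16.021.
Overall E[X²] = 0.47·46 + 0.29·42.6667 + 0.24·16.021 = 37.8384.

37.8384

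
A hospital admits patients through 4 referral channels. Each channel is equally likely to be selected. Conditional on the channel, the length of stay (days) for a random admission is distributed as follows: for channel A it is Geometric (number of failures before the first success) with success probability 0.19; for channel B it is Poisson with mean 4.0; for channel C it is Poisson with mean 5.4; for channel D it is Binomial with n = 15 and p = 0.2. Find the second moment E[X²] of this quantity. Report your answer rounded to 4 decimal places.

For each component E[X²] = Var + (mean)², giving A: 40.6122; B: 20; C: 34.56; D: 11.4.
Overall E[X²] = 0.25·40.6122 + 0.25·20 + 0.25·34.56 + 0.25·11.4 = 26.643.

26.6430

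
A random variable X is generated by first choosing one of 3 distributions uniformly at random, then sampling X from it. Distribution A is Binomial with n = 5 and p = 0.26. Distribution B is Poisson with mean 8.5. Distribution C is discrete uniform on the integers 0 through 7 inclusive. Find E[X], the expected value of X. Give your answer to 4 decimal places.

Component means — A: 1.3; B: 8.5; C: 3.5.
E[X] = 0.333333·1.3 + 0.333333·8.5 + 0.333333·3.5 = 4.43333.

4.4333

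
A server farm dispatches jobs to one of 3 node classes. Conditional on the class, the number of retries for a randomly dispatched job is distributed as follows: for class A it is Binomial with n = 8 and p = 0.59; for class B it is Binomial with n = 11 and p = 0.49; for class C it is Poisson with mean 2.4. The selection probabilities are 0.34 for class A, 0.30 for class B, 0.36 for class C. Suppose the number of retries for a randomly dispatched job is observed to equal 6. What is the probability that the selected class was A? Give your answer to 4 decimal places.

Likelihoods P(X=6 | ·): A: 0.198535; B: 0.220632; C: 0.0240784.
Posterior ∝ prior × likelihood. Numerator for A: 0.34·0.198535 = 0.067502.
Normalizing constant: 0.34·0.198535 + 0.3·0.220632 + 0.36·0.0240784 = 0.14236.
P(A | observation) = 0.067502 / 0.14236 = 0.474164.

0.4742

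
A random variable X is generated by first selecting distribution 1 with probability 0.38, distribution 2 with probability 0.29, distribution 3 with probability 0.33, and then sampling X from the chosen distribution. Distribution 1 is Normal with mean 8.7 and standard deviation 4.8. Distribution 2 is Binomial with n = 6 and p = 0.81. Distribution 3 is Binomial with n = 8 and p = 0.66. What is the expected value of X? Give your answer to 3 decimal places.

Component means — 1: 8.7; 2: 4.86; 3: 5.28.
E[X] = 0.38·8.7 + 0.29·4.86 + 0.33·5.28 = 6.4578.

6.458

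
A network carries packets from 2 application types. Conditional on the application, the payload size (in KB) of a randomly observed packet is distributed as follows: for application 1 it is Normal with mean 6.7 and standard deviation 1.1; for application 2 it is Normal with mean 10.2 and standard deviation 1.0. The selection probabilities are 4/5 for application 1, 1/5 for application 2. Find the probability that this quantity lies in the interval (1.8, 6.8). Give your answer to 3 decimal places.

0.429

Conditional on each application, P(1.8 < X < 6.8): 1: 0.536213; 2: 0.000336929.
By total probability, P(1.8 < X < 6.8) = 0.8·0.536213 + 0.2·0.000336929 = 0.429038.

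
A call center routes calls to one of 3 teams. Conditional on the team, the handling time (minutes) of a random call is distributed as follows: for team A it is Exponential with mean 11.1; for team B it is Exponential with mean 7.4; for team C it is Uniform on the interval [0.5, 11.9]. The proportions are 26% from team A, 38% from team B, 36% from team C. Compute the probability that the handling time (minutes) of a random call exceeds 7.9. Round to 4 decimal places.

0.3846

Conditional on each team, P(X > 7.9): A: 0.490803; B: 0.343844; C: 0.350877.
By total probability, P(X > 7.9) = 0.26·0.490803 + 0.38·0.343844 + 0.36·0.350877 = 0.384585.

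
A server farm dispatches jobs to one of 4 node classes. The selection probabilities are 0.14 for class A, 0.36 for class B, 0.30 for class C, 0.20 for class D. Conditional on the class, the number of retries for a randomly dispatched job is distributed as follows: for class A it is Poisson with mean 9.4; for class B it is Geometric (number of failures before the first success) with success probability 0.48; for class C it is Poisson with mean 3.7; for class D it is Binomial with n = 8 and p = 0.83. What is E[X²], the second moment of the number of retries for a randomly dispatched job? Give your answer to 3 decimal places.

29.182

For each component E[X²] = Var + (mean)², giving A: 97.76; B: 3.43056; C: 17.39; D: 45.2184.
Overall E[X²] = 0.14·97.76 + 0.36·3.43056 + 0.3·17.39 + 0.2·45.2184 = 29.1821.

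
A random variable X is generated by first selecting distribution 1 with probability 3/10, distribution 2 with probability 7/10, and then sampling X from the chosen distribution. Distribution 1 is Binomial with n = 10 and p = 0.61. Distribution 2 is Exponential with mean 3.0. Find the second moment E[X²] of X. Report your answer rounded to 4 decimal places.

24.4767

For each component E[X²] = Var + (mean)², giving 1: 39.589; 2: 18.
Overall E[X²] = 0.3·39.589 + 0.7·18 = 24.4767.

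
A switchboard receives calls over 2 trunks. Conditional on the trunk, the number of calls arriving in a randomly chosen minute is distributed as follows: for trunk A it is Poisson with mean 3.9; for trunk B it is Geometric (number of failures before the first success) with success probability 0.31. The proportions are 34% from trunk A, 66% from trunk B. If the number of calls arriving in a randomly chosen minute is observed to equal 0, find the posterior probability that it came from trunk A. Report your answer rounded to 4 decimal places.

Likelihoods P(X=0 | ·): A: 0.0202419; B: 0.31.
Posterior ∝ prior × likelihood. Numerator for A: 0.34·0.0202419 = 0.00688225.
Normalizing constant: 0.34·0.0202419 + 0.66·0.31 = 0.211482.
P(A | observation) = 0.00688225 / 0.211482 = 0.0325429.

0.0325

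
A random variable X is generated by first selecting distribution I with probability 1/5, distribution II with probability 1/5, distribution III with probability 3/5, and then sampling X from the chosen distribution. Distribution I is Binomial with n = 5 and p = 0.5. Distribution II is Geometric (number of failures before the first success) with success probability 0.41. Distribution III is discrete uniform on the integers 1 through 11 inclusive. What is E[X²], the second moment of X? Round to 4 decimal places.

30.2161

For each component E[X²] = Var + (mean)², giving I: 7.5; II: 5.58061; III: 46.
Overall E[X²] = 0.2·7.5 + 0.2·5.58061 + 0.6·46 = 30.2161.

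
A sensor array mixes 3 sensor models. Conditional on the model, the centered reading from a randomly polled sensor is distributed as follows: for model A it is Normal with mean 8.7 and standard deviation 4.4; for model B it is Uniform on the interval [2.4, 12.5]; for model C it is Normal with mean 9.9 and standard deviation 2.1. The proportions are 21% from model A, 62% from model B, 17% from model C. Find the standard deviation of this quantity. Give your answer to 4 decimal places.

Per component, A: μ=8.7, E[X²]=95.05; B: μ=7.45, E[X²]=64.0033; C: μ=9.9, E[X²]=102.42.
E[X] = 0.21·8.7 + 0.62·7.45 + 0.17·9.9 = 8.129.
E[X²] = 0.21·95.05 + 0.62·64.0033 + 0.17·102.42 = 77.054.
Var(X) = E[X²] − (E[X])² = 77.054 − 66.0806 = 10.9733.
SD(X) = √10.9733 = 3.3126.

3.3126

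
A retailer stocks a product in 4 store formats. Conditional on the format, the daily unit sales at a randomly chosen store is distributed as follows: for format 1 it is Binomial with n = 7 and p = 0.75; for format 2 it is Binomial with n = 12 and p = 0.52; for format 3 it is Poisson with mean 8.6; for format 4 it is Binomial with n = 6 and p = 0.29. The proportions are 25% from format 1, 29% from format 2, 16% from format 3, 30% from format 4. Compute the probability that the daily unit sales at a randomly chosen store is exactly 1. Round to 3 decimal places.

0.095

Conditional on each format, P(X = 1): 1: 0.00128174; 2: 0.00194464; 3: 0.00158331; 4: 0.313936.
By total probability, P(X = 1) = 0.25·0.00128174 + 0.29·0.00194464 + 0.16·0.00158331 + 0.3·0.313936 = 0.0953185.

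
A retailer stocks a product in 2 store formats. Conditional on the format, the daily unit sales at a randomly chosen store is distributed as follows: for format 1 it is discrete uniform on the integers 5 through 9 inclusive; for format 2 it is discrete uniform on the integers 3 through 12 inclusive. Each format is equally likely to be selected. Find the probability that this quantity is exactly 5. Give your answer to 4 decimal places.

Conditional on each format, P(X = 5): 1: 0.2; 2: 0.1.
By total probability, P(X = 5) = 0.5·0.2 + 0.5·0.1 = 0.15.

0.1500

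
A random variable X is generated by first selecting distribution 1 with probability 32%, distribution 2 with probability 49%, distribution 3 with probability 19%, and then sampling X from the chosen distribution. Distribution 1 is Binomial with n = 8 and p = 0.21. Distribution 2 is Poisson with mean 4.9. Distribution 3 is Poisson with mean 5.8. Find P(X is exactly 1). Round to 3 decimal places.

Conditional on each component, P(X = 1): 1: 0.322626; 2: 0.0364883; 3: 0.0175598.
By total probability, P(X = 1) = 0.32·0.322626 + 0.49·0.0364883 + 0.19·0.0175598 = 0.124456.

0.124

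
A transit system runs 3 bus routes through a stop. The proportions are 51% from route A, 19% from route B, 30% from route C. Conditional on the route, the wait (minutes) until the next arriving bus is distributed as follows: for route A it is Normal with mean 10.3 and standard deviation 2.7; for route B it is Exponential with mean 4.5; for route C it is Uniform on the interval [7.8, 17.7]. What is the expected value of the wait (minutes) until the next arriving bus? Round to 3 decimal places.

9.933

Component means — A: 10.3; B: 4.5; C: 12.75.
E[X] = 0.51·10.3 + 0.19·4.5 + 0.3·12.75 = 9.933.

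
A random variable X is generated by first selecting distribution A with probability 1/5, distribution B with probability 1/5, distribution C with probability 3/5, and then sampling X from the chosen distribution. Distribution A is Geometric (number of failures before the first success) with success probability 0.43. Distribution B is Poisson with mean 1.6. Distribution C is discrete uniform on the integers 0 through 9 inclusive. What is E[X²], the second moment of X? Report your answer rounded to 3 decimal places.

For each component E[X²] = Var + (mean)², giving A: 4.83991; B: 4.16; C: 28.5.
Overall E[X²] = 0.2·4.83991 + 0.2·4.16 + 0.6·28.5 = 18.9.

18.900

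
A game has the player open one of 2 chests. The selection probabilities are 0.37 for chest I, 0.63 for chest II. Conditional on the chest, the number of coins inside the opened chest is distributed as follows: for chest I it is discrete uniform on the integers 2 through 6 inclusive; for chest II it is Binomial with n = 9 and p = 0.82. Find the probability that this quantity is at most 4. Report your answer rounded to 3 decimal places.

0.230

Conditional on each chest, P(X ≤ 4): I: 0.6; II: 0.0124962.
By total probability, P(X ≤ 4) = 0.37·0.6 + 0.63·0.0124962 = 0.229873.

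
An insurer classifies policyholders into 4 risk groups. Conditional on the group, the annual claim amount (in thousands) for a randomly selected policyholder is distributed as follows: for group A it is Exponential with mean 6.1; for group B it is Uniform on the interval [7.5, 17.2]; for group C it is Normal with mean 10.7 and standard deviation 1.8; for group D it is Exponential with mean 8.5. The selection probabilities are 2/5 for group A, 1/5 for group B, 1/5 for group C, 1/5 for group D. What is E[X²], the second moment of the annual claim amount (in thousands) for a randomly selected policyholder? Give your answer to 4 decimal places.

114.2867

For each component E[X²] = Var + (mean)², giving A: 74.42; B: 160.363; C: 117.73; D: 144.5.
Overall E[X²] = 0.4·74.42 + 0.2·160.363 + 0.2·117.73 + 0.2·144.5 = 114.287.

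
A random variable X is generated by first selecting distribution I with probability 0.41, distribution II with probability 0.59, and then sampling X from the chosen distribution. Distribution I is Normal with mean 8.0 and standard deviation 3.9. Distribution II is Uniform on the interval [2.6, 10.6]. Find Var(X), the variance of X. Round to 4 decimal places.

9.8569

Per component, I: μ=8, E[X²]=79.21; II: μ=6.6, E[X²]=48.8933.
E[X] = 0.41·8 + 0.59·6.6 = 7.174.
E[X²] = 0.41·79.21 + 0.59·48.8933 = 61.3232.
Var(X) = E[X²] − (E[X])² = 61.3232 − 51.4663 = 9.85689.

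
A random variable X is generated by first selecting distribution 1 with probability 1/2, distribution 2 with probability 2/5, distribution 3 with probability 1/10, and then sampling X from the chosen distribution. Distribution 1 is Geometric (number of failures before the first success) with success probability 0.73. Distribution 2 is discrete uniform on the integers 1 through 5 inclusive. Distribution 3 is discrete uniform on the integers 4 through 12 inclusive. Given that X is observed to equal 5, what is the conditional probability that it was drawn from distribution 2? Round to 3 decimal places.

0.873

Likelihoods P(X=5 | ·): 1: 0.00104747; 2: 0.2; 3: 0.111111.
Posterior ∝ prior × likelihood. Numerator for 2: 0.4·0.2 = 0.08.
Normalizing constant: 0.5·0.00104747 + 0.4·0.2 + 0.1·0.111111 = 0.0916348.
P(2 | observation) = 0.08 / 0.0916348 = 0.87303.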